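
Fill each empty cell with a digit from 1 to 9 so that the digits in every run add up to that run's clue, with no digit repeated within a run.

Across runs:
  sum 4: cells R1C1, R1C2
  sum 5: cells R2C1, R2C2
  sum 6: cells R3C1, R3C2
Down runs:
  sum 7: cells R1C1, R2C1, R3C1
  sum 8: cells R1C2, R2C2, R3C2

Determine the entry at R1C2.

3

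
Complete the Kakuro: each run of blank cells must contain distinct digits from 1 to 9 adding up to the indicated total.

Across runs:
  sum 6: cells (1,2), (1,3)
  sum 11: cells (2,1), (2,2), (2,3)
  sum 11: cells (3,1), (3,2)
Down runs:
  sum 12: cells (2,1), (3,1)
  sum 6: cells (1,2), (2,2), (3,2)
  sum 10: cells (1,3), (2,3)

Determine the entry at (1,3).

6 in 3 cells must be {1,2,3}.
Nothing is forced directly, so branch on (1,2), whose candidates are 1 or 2. If (1,2) = 1: then (1,3) would have to be in {5} for the 6 across but in {1,2,3,4,6,7,8,9} for the 10 down — contradiction. So (1,2) = 2.
(1,3) = 6 − 2 = 4 completes the 6 across.
(2,3) = 10 − 4 = 6 completes the 10 down.
(3,2) = 3: the only remaining digit allowed by both the 11 across and the 6 down.
(2,2) = 6 − 5 = 1 completes the 6 down.
(3,1) = 11 − 3 = 8 completes the 11 across.
(2,1) = 11 − 7 = 4 completes the 11 across.

4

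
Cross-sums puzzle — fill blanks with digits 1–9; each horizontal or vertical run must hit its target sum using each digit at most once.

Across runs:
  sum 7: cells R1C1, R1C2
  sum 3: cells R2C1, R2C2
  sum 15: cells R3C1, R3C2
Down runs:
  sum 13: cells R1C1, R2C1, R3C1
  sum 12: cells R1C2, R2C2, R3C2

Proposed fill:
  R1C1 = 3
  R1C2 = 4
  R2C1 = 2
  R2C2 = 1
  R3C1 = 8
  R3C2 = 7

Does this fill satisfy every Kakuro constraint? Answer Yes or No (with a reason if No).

Yes

Across: 3+4=7; 2+1=3; 8+7=15. Down: 3+2+8=13; 4+1+7=12. No digit repeats within any run.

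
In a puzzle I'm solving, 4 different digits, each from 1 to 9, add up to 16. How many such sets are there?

4 distinct digits from 1–9 sum between 10 and 30.

8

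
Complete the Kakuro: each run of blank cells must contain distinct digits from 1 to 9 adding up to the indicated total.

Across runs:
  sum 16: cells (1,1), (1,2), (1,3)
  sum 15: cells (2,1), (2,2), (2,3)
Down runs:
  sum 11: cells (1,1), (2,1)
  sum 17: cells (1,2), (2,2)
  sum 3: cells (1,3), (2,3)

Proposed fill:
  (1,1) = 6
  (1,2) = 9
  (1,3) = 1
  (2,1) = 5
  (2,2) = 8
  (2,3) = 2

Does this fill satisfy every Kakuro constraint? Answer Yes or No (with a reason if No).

Across: 6+9+1=16; 5+8+2=15. Down: 6+5=11; 9+8=17; 1+2=3. No digit repeats within any run.

Yes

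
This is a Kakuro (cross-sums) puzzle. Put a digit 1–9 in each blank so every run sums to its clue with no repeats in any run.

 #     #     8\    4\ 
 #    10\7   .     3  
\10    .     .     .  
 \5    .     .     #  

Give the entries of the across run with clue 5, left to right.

4 1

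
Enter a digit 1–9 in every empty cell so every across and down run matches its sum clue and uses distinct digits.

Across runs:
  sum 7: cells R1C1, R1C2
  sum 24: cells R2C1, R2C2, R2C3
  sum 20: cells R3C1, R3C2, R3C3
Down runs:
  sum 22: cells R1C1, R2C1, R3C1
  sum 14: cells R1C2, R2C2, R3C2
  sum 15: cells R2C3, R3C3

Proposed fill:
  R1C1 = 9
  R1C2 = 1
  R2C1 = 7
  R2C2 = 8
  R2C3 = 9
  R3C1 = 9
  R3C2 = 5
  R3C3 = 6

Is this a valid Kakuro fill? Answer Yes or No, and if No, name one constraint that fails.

No — the down run R1C1–R3C1 sums to 25, not 22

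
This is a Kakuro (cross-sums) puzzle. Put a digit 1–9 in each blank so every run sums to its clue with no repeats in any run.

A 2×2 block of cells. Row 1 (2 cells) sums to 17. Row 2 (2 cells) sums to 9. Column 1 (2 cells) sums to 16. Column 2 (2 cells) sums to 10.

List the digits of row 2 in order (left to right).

7, 2

17 in 2 cells must be {8,9}; 16 in 2 cells must be {7,9}.
The 17 across and the 16 down share only 9, so (1,1) = 9.
(1,2) = 17 − 9 = 8 completes the 17 across.
(2,1) = 16 − 9 = 7 completes the 16 down.
(2,2) = 9 − 7 = 2 completes the 9 across.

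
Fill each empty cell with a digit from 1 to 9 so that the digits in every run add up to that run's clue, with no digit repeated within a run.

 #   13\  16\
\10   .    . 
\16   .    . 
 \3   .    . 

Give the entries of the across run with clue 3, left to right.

2 1

16 in 2 cells must be {7,9}; 3 in 2 cells must be {1,2}.
Nothing is forced directly, so branch on R2C1, whose candidates are 7 or 9. If R2C1 = 9: that forces R2C2 = 7, R3C1 = 1, after which R3C2 would have to be in {2} for the 3 across but in {1,3,4,5,6,8} for the 16 down — contradiction. So R2C1 = 7.
R2C2 = 16 − 7 = 9 completes the 16 across.
Nothing is forced directly, so branch on R3C1, whose candidates are 1 or 2. If R3C1 = 1: then R1C1 would have to be in {1,2,3,4,6,7,8,9} for the 10 across but in {5} for the 13 down — contradiction. So R3C1 = 2.
R1C1 = 13 − 9 = 4 completes the 13 down.
R1C2 = 10 − 4 = 6 completes the 10 across.
R3C2 = 3 − 2 = 1 completes the 3 across.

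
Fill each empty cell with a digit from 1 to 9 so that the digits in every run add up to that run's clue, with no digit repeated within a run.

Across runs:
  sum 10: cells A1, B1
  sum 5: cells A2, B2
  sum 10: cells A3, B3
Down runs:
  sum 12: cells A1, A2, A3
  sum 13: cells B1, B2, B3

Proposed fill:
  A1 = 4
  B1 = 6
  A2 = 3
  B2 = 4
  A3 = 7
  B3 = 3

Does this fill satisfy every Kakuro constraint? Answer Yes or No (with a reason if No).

No — the down run A1–A3 sums to 14, not 12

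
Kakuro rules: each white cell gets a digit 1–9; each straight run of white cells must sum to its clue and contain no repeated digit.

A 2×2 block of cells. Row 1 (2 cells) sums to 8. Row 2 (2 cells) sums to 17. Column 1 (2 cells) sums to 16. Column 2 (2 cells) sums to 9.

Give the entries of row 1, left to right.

17 in 2 cells must be {8,9}; 16 in 2 cells must be {7,9}.
The 8 across and the 16 down share only 7, so (1,1) = 7.
(1,2) = 8 − 7 = 1 completes the 8 across.
(2,1) = 16 − 7 = 9 completes the 16 down.
(2,2) = 17 − 9 = 8 completes the 17 across.

7, 1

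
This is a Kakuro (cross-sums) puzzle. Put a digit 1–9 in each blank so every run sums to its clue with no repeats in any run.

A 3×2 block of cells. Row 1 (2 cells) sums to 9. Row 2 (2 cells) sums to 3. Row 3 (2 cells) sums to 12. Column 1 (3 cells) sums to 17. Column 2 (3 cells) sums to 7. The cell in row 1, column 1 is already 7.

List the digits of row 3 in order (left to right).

8 4

3 in 2 cells must be {1,2}; 7 in 3 cells must be {1,2,4}.
(1,2) = 9 − 7 = 2 completes the 9 across.
Given what's placed, (2,2) must be 1 to fit the 3 across and 7 down.
(3,2) = 7 − 3 = 4 completes the 7 down.
(2,1) = 3 − 1 = 2 completes the 3 across.
(3,1) = 12 − 4 = 8 completes the 12 across.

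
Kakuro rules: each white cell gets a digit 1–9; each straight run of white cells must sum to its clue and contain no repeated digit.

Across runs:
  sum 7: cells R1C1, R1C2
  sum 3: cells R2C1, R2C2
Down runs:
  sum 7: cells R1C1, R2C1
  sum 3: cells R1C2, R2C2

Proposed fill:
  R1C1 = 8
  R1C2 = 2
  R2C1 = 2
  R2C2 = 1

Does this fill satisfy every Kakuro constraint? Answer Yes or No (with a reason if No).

No — the across run R1C1–R1C2 sums to 10, not 7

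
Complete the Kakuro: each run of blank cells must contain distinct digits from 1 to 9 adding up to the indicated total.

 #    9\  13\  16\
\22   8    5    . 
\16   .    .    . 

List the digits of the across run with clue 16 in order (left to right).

1 8 7

16 in 2 cells must be {7,9}.
R1C3 = 22 − 13 = 9 completes the 22 across.
R2C1 = 9 − 8 = 1 completes the 9 down.
R2C2 = 13 − 5 = 8 completes the 13 down.
R2C3 = 16 − 9 = 7 completes the 16 across.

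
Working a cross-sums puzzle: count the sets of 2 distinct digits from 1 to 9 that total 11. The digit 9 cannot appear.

3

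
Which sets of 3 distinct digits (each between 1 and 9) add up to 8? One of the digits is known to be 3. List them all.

{1,3,4}

3 distinct digits from 1–9 sum between 6 and 24.
Keeping only sets containing 3.
Only one set works: {1,3,4}.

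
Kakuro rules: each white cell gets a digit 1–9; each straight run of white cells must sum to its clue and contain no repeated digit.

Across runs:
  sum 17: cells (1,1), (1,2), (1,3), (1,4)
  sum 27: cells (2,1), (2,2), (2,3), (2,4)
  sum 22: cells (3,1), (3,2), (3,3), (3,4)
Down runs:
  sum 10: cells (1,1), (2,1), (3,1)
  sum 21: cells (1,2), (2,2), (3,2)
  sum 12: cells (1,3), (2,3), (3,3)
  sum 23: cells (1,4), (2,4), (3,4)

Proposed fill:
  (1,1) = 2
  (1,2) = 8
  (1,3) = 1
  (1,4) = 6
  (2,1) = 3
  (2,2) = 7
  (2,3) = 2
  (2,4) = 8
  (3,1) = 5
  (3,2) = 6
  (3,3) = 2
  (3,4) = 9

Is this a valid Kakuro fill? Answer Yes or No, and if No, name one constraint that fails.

No — the across run (2,1)–(2,4) sums to 20, not 27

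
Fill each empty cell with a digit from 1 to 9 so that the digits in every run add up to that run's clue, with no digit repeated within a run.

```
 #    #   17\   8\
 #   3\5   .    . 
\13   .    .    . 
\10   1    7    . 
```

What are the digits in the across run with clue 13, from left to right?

3 in 2 cells must be {1,2}.
R2C1 = 3 − 1 = 2 completes the 3 down.
R3C3 = 10 − 8 = 2 completes the 10 across.
Given what's placed, R1C3 must be 1 to fit the 5 across and 8 down.
R2C3 = 8 − 3 = 5 completes the 8 down.
R1C2 = 5 − 1 = 4 completes the 5 across.
R2C2 = 13 − 7 = 6 completes the 13 across.

2 6 5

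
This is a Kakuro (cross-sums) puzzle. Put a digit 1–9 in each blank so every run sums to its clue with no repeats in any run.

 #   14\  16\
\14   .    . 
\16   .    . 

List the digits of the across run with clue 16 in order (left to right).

9, 7

16 in 2 cells must be {7,9}.
The 14 across and the 16 down share only 9, so R1C2 = 9.
The 16 across and the 14 down share only 9, so R2C1 = 9.
R2C2 = 16 − 9 = 7 completes the 16 across.
R1C1 = 14 − 9 = 5 completes the 14 across.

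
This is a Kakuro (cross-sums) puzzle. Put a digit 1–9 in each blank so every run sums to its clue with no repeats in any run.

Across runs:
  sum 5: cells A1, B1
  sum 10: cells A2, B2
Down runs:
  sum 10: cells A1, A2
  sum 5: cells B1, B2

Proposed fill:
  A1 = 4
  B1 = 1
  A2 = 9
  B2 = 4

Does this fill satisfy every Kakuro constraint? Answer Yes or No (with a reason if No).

No — the across run A2–B2 sums to 13, not 10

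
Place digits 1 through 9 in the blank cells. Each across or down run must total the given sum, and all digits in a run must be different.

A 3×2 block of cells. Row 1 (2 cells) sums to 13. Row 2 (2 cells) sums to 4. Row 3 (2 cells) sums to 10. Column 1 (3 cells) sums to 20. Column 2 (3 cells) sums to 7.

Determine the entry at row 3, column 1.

8

4 in 2 cells must be {1,3}; 7 in 3 cells must be {1,2,4}.
The 13 across and the 7 down share only 4, so (1,2) = 4.
The 4 across and the 20 down share only 3, so (2,1) = 3.
(2,2) = 4 − 3 = 1 completes the 4 across.
(3,2) = 7 − 5 = 2 completes the 7 down.
(1,1) = 13 − 4 = 9 completes the 13 across.
(3,1) = 10 − 2 = 8 completes the 10 across.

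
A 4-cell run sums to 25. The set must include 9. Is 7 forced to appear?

Counterexample: {2,6,8,9} sums to 25 under that restriction without using 7.

No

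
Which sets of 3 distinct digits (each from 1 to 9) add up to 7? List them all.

{1,2,4}

3 distinct digits from 1–9 sum between 6 and 24.
Only one set works: {1,2,4}.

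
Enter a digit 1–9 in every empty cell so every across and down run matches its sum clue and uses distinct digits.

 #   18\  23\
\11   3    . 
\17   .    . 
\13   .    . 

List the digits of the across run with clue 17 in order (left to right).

8 9

17 in 2 cells must be {8,9}; 23 in 3 cells must be {6,8,9}.
R1C2 = 11 − 3 = 8 completes the 11 across.
R2C2 = 9: the only remaining digit allowed by both the 17 across and the 23 down.
R3C2 = 23 − 17 = 6 completes the 23 down.
R2C1 = 17 − 9 = 8 completes the 17 across.
R3C1 = 13 − 6 = 7 completes the 13 across.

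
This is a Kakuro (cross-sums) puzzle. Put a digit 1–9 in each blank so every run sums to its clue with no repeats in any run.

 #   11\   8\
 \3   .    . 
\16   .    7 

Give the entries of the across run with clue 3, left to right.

2 1

3 in 2 cells must be {1,2}; 16 in 2 cells must be {7,9}.
The 3 across and the 11 down share only 2, so R1C1 = 2.
R1C2 = 3 − 2 = 1 completes the 3 across.
R2C1 = 16 − 7 = 9 completes the 16 across.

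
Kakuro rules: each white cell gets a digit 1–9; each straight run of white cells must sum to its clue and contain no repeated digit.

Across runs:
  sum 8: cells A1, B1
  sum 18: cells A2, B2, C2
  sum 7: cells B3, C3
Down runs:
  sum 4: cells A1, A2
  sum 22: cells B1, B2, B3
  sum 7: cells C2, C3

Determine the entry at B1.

7

4 in 2 cells must be {1,3}.
Nothing is forced directly, so branch on B3, whose candidates are 5 or 6. If B3 = 5: then B1 would have to be in {1,2,3,5,6,7} for the 8 across but in {8,9} for the 22 down — contradiction. So B3 = 6.
B1 = 7: the only remaining digit allowed by both the 8 across and the 22 down.
B2 = 22 − 13 = 9 completes the 22 down.
C3 = 7 − 6 = 1 completes the 7 across.
A1 = 8 − 7 = 1 completes the 8 across.
A2 = 4 − 1 = 3 completes the 4 down.
C2 = 18 − 12 = 6 completes the 18 across.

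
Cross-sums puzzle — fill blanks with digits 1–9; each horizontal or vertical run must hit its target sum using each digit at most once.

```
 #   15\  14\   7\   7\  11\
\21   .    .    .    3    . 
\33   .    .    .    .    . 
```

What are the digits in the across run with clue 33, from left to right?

8 9 5 4 7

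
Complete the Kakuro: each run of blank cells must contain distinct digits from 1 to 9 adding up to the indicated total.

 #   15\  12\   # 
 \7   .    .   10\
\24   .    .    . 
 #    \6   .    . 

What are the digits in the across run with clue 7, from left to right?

24 in 3 cells must be {7,8,9}.
The 7 across and the 15 down share only 6, so R1C1 = 6.
R1C2 = 7 − 6 = 1 completes the 7 across.
R2C1 = 15 − 6 = 9 completes the 15 down.
No cell is forced outright now. R2C2 can only be 7 or 8 (the digits allowed by both its 24 across and its 12 down). If R2C2 = 8: that forces R2C3 = 7, after which R3C2 would have to be in {1,2,4,5} for the 6 across but in {3} for the 12 down — contradiction. So R2C2 = 7.
R2C3 = 24 − 16 = 8 completes the 24 across.
R3C2 = 12 − 8 = 4 completes the 12 down.
R3C3 = 6 − 4 = 2 completes the 6 across.

6, 1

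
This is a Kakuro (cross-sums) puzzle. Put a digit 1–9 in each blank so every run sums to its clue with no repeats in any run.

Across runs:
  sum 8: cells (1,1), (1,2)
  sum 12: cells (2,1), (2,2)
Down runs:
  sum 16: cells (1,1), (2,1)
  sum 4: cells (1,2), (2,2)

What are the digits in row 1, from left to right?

7 1

16 in 2 cells must be {7,9}; 4 in 2 cells must be {1,3}.
The 8 across and the 16 down share only 7, so (1,1) = 7.
(1,2) = 8 − 7 = 1 completes the 8 across.
(2,1) = 16 − 7 = 9 completes the 16 down.
(2,2) = 12 − 9 = 3 completes the 12 across.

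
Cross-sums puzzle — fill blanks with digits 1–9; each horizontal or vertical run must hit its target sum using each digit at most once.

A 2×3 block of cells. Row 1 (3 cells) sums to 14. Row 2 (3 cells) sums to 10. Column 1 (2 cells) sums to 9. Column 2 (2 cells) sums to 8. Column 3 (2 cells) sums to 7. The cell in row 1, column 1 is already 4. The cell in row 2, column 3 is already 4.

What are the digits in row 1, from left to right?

(1,3) = 7 − 4 = 3 completes the 7 down.
(2,1) = 9 − 4 = 5 completes the 9 down.
(2,2) = 10 − 9 = 1 completes the 10 across.
(1,2) = 14 − 7 = 7 completes the 14 across.

4 7 3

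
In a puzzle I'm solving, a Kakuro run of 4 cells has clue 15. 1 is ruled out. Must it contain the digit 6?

The only way to make 15 from 4 distinct digits under that restriction is {2,3,4,6}, which contains 6.

Yes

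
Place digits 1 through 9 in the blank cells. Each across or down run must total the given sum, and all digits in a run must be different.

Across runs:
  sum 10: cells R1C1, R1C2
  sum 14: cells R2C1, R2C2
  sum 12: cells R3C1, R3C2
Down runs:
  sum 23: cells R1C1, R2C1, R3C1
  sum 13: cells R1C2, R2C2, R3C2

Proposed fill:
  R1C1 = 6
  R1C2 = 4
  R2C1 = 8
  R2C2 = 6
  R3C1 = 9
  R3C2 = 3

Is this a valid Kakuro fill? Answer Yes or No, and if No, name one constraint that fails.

Yes

Across: 6+4=10; 8+6=14; 9+3=12. Down: 6+8+9=23; 4+6+3=13. No digit repeats within any run.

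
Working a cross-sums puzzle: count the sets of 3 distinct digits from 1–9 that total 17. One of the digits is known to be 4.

3 distinct digits from 1–9 sum between 6 and 24.
Keeping only sets containing 4.
Enumerating: {4,5,8}, {4,6,7}.

2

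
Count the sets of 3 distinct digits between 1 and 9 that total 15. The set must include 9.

3 distinct digits from 1–9 sum between 6 and 24.
Keeping only sets containing 9.
Enumerating: {1,5,9}, {2,4,9}.

2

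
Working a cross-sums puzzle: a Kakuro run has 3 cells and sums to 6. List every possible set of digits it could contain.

{1,2,3}

3 distinct digits from 1–9 sum between 6 and 24.
Only one set works: {1,2,3}.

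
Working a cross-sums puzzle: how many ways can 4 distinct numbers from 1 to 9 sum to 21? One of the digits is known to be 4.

4 distinct digits from 1–9 sum between 10 and 30.
Keeping only sets containing 4.
Enumerating: {1,4,7,9}, {2,4,6,9}, {2,4,7,8}, {3,4,5,9}, {3,4,6,8}.

5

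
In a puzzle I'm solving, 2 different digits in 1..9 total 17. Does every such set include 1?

No

The only way to make 17 from 2 distinct digits is {8,9}, which does not contain 1.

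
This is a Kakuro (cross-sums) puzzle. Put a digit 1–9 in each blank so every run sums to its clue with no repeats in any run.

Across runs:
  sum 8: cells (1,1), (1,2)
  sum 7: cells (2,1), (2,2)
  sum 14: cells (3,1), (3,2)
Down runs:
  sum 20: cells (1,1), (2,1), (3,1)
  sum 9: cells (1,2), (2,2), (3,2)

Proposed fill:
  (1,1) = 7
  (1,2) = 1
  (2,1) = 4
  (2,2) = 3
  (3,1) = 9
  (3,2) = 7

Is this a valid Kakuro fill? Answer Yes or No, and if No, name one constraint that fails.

No — the across run (3,1)–(3,2) sums to 16, not 14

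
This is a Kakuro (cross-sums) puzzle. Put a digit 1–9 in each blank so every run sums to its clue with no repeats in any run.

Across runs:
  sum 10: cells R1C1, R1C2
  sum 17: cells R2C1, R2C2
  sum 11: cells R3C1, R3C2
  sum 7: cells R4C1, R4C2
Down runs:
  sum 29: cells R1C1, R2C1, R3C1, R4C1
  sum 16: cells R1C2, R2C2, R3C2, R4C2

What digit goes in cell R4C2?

2

17 in 2 cells must be {8,9}; 29 in 4 cells must be {5,7,8,9}.
Only 5 fits R4C1 under both its across sum 7 and down sum 29.
R4C2 = 7 − 5 = 2 completes the 7 across.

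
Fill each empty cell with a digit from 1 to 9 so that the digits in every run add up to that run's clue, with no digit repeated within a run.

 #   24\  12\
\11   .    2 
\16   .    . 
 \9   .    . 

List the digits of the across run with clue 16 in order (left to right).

16 in 2 cells must be {7,9}; 24 in 3 cells must be {7,8,9}.
R1C1 = 11 − 2 = 9 completes the 11 across.
Given what's placed, R2C1 must be 7 to fit the 16 across and 24 down.
R2C2 = 16 − 7 = 9 completes the 16 across.
R3C1 = 24 − 16 = 8 completes the 24 down.
R3C2 = 9 − 8 = 1 completes the 9 across.

7, 9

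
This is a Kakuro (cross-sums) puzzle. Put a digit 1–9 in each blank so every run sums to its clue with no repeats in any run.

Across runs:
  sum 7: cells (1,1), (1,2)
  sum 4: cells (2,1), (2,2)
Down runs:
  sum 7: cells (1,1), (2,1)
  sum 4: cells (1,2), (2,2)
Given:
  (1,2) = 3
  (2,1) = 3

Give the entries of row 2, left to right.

3 1

4 in 2 cells must be {1,3}.
(1,1) = 7 − 3 = 4 completes the 7 across.
(2,2) = 4 − 3 = 1 completes the 4 across.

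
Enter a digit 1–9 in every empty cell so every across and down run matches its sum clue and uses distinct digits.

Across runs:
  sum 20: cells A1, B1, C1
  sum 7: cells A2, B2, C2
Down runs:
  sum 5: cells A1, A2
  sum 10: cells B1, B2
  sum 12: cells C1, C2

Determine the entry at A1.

7 in 3 cells must be {1,2,4}.
The 7 across and the 12 down share only 4, so C2 = 4.
C1 = 12 − 4 = 8 completes the 12 down.
Given what's placed, A1 must be 3 to fit the 20 across and 5 down.
B1 = 20 − 11 = 9 completes the 20 across.
A2 = 5 − 3 = 2 completes the 5 down.
B2 = 7 − 6 = 1 completes the 7 across.

3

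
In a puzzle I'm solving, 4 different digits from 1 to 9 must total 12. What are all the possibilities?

{1,2,3,6}; {1,2,4,5}

4 distinct digits from 1–9 sum between 10 and 30.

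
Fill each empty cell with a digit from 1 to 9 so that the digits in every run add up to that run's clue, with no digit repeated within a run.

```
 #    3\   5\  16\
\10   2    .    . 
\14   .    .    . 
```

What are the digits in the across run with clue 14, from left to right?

3 in 2 cells must be {1,2}; 16 in 2 cells must be {7,9}.
Given what's placed, R1C3 must be 7 to fit the 10 across and 16 down.
R2C1 = 3 − 2 = 1 completes the 3 down.
R2C2 = 4: the only remaining digit allowed by both the 14 across and the 5 down.
R2C3 = 14 − 5 = 9 completes the 14 across.
R1C2 = 10 − 9 = 1 completes the 10 across.

1 4 9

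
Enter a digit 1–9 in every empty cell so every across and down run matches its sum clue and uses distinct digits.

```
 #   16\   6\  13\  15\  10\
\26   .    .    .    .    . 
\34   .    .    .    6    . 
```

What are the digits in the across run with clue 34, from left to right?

34 in 5 cells must be {4,6,7,8,9}; 16 in 2 cells must be {7,9}.
R1C4 = 15 − 6 = 9 completes the 15 down.
Given what's placed, R2C2 must be 4 to fit the 34 across and 6 down.
R1C1 = 7: the only remaining digit allowed by both the 26 across and the 16 down.
R1C2 = 6 − 4 = 2 completes the 6 down.
Given what's placed, R1C3 must be 5 to fit the 26 across and 13 down.
R1C5 = 26 − 23 = 3 completes the 26 across.
R2C1 = 16 − 7 = 9 completes the 16 down.
R2C3 = 13 − 5 = 8 completes the 13 down.
R2C5 = 34 − 27 = 7 completes the 34 across.

9, 4, 8, 6, 7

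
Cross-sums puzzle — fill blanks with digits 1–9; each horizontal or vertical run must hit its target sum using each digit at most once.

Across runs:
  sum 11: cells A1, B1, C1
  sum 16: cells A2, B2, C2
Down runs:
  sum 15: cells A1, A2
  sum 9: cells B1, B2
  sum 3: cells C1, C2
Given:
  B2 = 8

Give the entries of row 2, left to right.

3 in 2 cells must be {1,2}.
B1 = 9 − 8 = 1 completes the 9 down.
C1 = 2: the only remaining digit allowed by both the 11 across and the 3 down.
C2 = 3 − 2 = 1 completes the 3 down.
A1 = 11 − 3 = 8 completes the 11 across.
A2 = 16 − 9 = 7 completes the 16 across.

7, 8, 1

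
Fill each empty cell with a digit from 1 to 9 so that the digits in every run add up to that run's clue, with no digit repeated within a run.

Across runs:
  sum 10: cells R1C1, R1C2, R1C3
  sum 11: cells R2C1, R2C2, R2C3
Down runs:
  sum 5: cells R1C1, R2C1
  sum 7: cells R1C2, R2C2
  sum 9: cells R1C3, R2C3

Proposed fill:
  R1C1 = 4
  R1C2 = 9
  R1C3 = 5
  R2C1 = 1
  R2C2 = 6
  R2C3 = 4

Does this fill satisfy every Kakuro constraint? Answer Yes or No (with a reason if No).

No — the across run R1C1–R1C3 sums to 18, not 10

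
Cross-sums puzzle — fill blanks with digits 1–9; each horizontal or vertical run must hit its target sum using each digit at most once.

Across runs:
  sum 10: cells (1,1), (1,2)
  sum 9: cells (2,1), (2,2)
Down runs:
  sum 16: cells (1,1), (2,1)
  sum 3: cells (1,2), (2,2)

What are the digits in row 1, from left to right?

9 1

16 in 2 cells must be {7,9}; 3 in 2 cells must be {1,2}.
The 9 across and the 16 down share only 7, so (2,1) = 7.
(2,2) = 9 − 7 = 2 completes the 9 across.
(1,1) = 16 − 7 = 9 completes the 16 down.
(1,2) = 10 − 9 = 1 completes the 10 across.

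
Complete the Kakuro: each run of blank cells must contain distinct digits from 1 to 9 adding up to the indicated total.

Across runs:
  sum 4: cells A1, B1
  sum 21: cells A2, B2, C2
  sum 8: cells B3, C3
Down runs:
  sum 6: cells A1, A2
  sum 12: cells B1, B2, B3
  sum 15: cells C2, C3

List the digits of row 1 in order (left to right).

4 in 2 cells must be {1,3}.
The 4 across and the 6 down share only 1, so A1 = 1.
B1 = 4 − 1 = 3 completes the 4 across.
A2 = 6 − 1 = 5 completes the 6 down.
B2 = 7: the only remaining digit allowed by both the 21 across and the 12 down.
C2 = 21 − 12 = 9 completes the 21 across.
B3 = 12 − 10 = 2 completes the 12 down.
C3 = 8 − 2 = 6 completes the 8 across.

1, 3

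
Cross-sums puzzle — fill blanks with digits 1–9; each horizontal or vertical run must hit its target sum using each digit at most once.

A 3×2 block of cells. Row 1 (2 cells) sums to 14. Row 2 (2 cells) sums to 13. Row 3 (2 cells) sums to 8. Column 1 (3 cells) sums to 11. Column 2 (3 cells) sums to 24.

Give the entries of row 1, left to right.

6 8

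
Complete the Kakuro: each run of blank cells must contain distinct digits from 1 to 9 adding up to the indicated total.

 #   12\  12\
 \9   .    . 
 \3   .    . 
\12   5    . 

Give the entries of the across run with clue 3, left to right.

3 in 2 cells must be {1,2}.
Given what's placed, R2C1 must be 1 to fit the 3 across and 12 down.
R2C2 = 3 − 1 = 2 completes the 3 across.
R3C2 = 12 − 5 = 7 completes the 12 across.
R1C1 = 12 − 6 = 6 completes the 12 down.
R1C2 = 9 − 6 = 3 completes the 9 across.

1, 2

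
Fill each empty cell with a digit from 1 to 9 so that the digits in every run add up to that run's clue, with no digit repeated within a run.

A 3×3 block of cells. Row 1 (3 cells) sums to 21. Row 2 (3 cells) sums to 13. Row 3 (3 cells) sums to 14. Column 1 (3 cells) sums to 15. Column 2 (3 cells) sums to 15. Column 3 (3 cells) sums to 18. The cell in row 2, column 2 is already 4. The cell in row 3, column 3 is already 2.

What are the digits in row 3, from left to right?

Given what's placed, (2,3) must be 7 to fit the 13 across and 18 down.
(1,3) = 18 − 9 = 9 completes the 18 down.
(2,1) = 13 − 11 = 2 completes the 13 across.
Nothing is forced directly, so branch on (1,2), whose candidates are 5 or 8. If (1,2) = 5: that forces (1,1) = 7, after which (3,1) would have to be in {3,4,5,7,8,9} for the 14 across but in {6} for the 15 down — contradiction. So (1,2) = 8.
(1,1) = 21 − 17 = 4 completes the 21 across.
(3,1) = 15 − 6 = 9 completes the 15 down.
(3,2) = 14 − 11 = 3 completes the 14 across.

9 3 2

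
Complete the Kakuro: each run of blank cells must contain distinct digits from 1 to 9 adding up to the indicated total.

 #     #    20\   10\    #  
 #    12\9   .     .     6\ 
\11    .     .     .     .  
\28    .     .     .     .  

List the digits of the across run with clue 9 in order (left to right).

7 2

11 in 4 cells must be {1,2,3,5}.
Nothing is forced directly, so branch on R2C1, whose candidates are 3 or 5. If R2C1 = 5: that forces R2C2 = 3, R3C1 = 7, R3C3 = 4, after which R3C4 would have to be in {8,9} for the 28 across but in {1,2,4,5} for the 6 down — contradiction. So R2C1 = 3.
Given what's placed, R2C2 must be 5 to fit the 11 across and 20 down.
R3C1 = 12 − 3 = 9 completes the 12 down.
No cell is forced outright now. R2C3 can only be 1 or 2 (the digits allowed by both its 11 across and its 10 down). If R2C3 = 2: that forces R2C4 = 1, R3C4 = 5, after which R3C3 would have to be in {6,8} for the 28 across but in {1,3,5,7} for the 10 down — contradiction. So R2C3 = 1.
R2C4 = 11 − 9 = 2 completes the 11 across.
R3C4 = 6 − 2 = 4 completes the 6 down.
Given what's placed, R3C3 must be 7 to fit the 28 across and 10 down.
R1C3 = 10 − 8 = 2 completes the 10 down.
R3C2 = 28 − 20 = 8 completes the 28 across.
R1C2 = 9 − 2 = 7 completes the 9 across.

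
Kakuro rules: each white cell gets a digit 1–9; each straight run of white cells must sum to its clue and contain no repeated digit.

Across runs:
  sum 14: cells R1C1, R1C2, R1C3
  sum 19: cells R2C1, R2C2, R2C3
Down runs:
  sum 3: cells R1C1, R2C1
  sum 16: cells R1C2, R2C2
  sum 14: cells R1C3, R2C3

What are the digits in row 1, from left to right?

1 7 6

3 in 2 cells must be {1,2}; 16 in 2 cells must be {7,9}.
The 19 across and the 3 down share only 2, so R2C1 = 2.
Given what's placed, R2C2 must be 9 to fit the 19 across and 16 down.
R2C3 = 19 − 11 = 8 completes the 19 across.
R1C1 = 3 − 2 = 1 completes the 3 down.
R1C2 = 16 − 9 = 7 completes the 16 down.
R1C3 = 14 − 8 = 6 completes the 14 across.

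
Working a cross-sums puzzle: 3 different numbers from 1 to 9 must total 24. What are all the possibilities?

{7,8,9}

3 distinct digits from 1–9 sum between 6 and 24.
Only one set works: {7,8,9}.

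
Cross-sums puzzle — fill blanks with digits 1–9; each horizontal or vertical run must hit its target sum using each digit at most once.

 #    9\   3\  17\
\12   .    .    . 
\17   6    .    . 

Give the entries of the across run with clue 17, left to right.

6 2 9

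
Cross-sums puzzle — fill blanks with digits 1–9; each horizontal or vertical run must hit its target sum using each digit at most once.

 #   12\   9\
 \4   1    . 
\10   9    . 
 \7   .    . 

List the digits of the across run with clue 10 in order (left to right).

9 1

4 in 2 cells must be {1,3}.
R1C2 = 4 − 1 = 3 completes the 4 across.
R2C2 = 10 − 9 = 1 completes the 10 across.
R3C1 = 12 − 10 = 2 completes the 12 down.
R3C2 = 7 − 2 = 5 completes the 7 across.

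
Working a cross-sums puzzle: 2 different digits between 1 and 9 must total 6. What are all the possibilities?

{1,5}; {2,4}

2 distinct digits from 1–9 sum between 3 and 17.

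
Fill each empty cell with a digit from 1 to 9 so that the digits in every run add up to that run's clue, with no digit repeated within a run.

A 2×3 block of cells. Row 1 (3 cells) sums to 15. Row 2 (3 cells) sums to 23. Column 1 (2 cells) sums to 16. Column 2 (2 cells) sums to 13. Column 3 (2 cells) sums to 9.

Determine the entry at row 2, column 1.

9

23 in 3 cells must be {6,8,9}; 16 in 2 cells must be {7,9}.
The 23 across and the 16 down share only 9, so (2,1) = 9.
(1,1) = 16 − 9 = 7 completes the 16 down.
Nothing is forced directly, so branch on (2,2), whose candidates are 6 or 8. If (2,2) = 6: then (1,2) would have to be in {2,3,5,6} for the 15 across but in {7} for the 13 down — contradiction. So (2,2) = 8.
(1,2) = 13 − 8 = 5 completes the 13 down.
(1,3) = 15 − 12 = 3 completes the 15 across.
(2,3) = 23 − 17 = 6 completes the 23 across.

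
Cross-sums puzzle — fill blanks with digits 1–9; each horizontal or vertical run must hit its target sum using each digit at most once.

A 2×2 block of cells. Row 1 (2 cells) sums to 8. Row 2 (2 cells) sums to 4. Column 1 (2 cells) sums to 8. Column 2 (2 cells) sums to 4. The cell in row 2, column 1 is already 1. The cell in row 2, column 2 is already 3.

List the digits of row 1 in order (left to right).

4 in 2 cells must be {1,3}.
(1,1) = 8 − 1 = 7 completes the 8 down.
(1,2) = 8 − 7 = 1 completes the 8 across.

7, 1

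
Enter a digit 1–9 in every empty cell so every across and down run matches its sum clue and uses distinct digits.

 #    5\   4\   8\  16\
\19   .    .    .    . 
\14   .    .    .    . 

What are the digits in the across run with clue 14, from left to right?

4 in 2 cells must be {1,3}; 16 in 2 cells must be {7,9}.
Only 7 fits R2C4 under both its across sum 14 and down sum 16.
R1C4 = 16 − 7 = 9 completes the 16 down.
Given what's placed, R2C2 must be 1 to fit the 14 across and 4 down.
R2C3 = 2: the only remaining digit allowed by both the 14 across and the 8 down.
R1C2 = 4 − 1 = 3 completes the 4 down.
R1C3 = 8 − 2 = 6 completes the 8 down.
R2C1 = 14 − 10 = 4 completes the 14 across.

4, 1, 2, 7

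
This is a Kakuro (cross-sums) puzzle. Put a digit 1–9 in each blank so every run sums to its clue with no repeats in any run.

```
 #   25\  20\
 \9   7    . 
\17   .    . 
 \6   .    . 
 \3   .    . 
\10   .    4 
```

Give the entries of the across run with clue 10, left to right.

17 in 2 cells must be {8,9}; 3 in 2 cells must be {1,2}.
R1C2 = 9 − 7 = 2 completes the 9 across.
R2C2 = 8: the only remaining digit allowed by both the 17 across and the 20 down.
Given what's placed, R4C2 must be 1 to fit the 3 across and 20 down.
R5C1 = 10 − 4 = 6 completes the 10 across.

6 4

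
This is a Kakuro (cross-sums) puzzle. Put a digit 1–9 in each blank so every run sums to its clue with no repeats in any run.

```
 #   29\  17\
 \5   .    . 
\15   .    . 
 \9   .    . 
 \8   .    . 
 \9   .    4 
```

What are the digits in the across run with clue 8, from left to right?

7 1

R2C2 = 7: the only remaining digit allowed by both the 15 across and the 17 down.
R5C1 = 9 − 4 = 5 completes the 9 across.
R2C1 = 15 − 7 = 8 completes the 15 across.
No cell is forced outright now. R1C1 can only be 1 or 3 or 4 (the digits allowed by both its 5 across and its 29 down). If R1C1 = 1: then R1C2 would have to be in {4} for the 5 across but in {1,2,3} for the 17 down — contradiction. If R1C1 = 4: that forces R1C2 = 1, R3C1 = 3, after which R3C2 would have to be in {6} for the 9 across but in {2,3} for the 17 down — contradiction. So R1C1 = 3.
R1C2 = 5 − 3 = 2 completes the 5 across.
No cell is forced outright now. R3C2 can only be 1 or 3 (the digits allowed by both its 9 across and its 17 down). If R3C2 = 1: then R3C1 would have to be in {8} for the 9 across but in {4,6,7,9} for the 29 down — contradiction. So R3C2 = 3.
R3C1 = 9 − 3 = 6 completes the 9 across.
R4C1 = 29 − 22 = 7 completes the 29 down.
R4C2 = 8 − 7 = 1 completes the 8 across.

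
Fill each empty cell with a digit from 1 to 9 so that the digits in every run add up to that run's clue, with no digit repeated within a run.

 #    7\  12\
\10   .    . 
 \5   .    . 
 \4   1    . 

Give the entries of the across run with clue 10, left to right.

2 8

4 in 2 cells must be {1,3}; 7 in 3 cells must be {1,2,4}.
R3C2 = 4 − 1 = 3 completes the 4 across.
Nothing is forced directly, so branch on R1C1, whose candidates are 2 or 4. If R1C1 = 4: then R1C2 would have to be in {6} for the 10 across but in {1,2,4,5,7,8} for the 12 down — contradiction. So R1C1 = 2.
R1C2 = 10 − 2 = 8 completes the 10 across.
R2C1 = 7 − 3 = 4 completes the 7 down.
R2C2 = 5 − 4 = 1 completes the 5 across.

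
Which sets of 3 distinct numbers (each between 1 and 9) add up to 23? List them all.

{6,8,9}

3 distinct digits from 1–9 sum between 6 and 24.
Only one set works: {6,8,9}.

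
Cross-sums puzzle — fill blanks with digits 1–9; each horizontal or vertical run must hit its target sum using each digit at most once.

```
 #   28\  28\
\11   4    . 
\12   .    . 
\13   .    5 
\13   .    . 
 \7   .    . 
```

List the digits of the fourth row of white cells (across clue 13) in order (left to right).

7 6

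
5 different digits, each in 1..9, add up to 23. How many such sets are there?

5 distinct digits from 1–9 sum between 15 and 35.

11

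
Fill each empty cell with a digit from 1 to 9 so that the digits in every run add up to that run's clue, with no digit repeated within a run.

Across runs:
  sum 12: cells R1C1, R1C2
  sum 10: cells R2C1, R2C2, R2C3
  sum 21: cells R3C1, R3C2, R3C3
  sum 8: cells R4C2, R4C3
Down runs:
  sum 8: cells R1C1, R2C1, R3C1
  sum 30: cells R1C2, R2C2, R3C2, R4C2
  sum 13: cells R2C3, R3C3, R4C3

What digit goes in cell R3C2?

30 in 4 cells must be {6,7,8,9}.
Nothing is forced directly, so branch on R3C1, whose candidates are 4 or 5. If R3C1 = 5: then R1C1 would have to be in {3,4,5,7,8,9} for the 12 across but in {1,2} for the 8 down — contradiction. So R3C1 = 4.
Given what's placed, R1C1 must be 3 to fit the 12 across and 8 down.
R1C2 = 12 − 3 = 9 completes the 12 across.
R2C1 = 8 − 7 = 1 completes the 8 down.
R3C2 = 8: the only remaining digit allowed by both the 21 across and the 30 down.

8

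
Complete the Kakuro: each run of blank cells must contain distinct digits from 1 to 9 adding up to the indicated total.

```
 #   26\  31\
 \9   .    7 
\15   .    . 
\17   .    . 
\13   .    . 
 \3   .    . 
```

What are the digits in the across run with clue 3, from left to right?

1, 2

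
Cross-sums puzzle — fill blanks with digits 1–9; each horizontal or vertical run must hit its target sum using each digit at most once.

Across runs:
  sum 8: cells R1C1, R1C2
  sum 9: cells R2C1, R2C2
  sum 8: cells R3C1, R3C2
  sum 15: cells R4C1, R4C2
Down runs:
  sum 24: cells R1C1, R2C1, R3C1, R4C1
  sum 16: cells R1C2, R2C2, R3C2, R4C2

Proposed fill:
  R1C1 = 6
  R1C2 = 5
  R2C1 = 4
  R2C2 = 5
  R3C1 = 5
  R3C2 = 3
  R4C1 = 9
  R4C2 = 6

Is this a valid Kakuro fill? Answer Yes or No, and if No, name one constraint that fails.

No — the down run R1C2–R4C2 sums to 19, not 16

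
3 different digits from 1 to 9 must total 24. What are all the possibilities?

{7,8,9}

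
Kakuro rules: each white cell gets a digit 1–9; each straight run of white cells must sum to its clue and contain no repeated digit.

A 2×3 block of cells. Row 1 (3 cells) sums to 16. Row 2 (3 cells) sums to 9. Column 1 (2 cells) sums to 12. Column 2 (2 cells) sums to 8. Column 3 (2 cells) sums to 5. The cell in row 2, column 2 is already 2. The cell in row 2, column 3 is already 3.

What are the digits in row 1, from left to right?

8, 6, 2

(1,2) = 8 − 2 = 6 completes the 8 down.
(1,3) = 5 − 3 = 2 completes the 5 down.
(2,1) = 9 − 5 = 4 completes the 9 across.
(1,1) = 16 − 8 = 8 completes the 16 across.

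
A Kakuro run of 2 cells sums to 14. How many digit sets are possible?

2 distinct digits from 1–9 sum between 3 and 17.
Enumerating: {5,9}, {6,8}.

2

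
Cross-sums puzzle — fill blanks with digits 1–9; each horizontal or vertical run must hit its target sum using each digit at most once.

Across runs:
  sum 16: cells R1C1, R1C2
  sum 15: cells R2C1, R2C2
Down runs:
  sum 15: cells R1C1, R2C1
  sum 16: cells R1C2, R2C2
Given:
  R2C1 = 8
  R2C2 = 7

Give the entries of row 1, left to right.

7 9

16 in 2 cells must be {7,9}.
R1C1 = 15 − 8 = 7 completes the 15 down.
R1C2 = 16 − 7 = 9 completes the 16 across.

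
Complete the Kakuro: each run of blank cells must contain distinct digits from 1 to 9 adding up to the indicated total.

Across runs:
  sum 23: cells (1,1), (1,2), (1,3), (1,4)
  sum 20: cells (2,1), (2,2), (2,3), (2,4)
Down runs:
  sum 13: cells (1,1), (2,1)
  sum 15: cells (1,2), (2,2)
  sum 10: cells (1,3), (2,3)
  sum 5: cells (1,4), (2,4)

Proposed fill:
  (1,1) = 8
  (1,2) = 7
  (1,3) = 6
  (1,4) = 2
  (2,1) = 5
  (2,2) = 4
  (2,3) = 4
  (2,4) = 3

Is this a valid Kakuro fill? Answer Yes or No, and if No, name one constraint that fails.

No — the down run (1,2)–(2,2) sums to 11, not 15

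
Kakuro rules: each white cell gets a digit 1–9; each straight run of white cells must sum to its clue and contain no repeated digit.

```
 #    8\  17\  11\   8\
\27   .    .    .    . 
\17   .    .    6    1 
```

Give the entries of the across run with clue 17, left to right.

17 in 2 cells must be {8,9}.
R1C3 = 11 − 6 = 5 completes the 11 down.
R1C4 = 8 − 1 = 7 completes the 8 down.
R2C2 = 8: the only remaining digit allowed by both the 17 across and the 17 down.
R1C1 = 6: the only remaining digit allowed by both the 27 across and the 8 down.
R1C2 = 27 − 18 = 9 completes the 27 across.
R2C1 = 17 − 15 = 2 completes the 17 across.

2 8 6 1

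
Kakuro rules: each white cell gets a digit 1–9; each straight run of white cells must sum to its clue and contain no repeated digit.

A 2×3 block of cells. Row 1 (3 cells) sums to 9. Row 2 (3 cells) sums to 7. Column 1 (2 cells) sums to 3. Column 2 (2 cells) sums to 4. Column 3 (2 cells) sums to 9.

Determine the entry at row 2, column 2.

1

7 in 3 cells must be {1,2,4}; 3 in 2 cells must be {1,2}; 4 in 2 cells must be {1,3}.
The 7 across and the 4 down share only 1, so (2,2) = 1.
(1,2) = 4 − 1 = 3 completes the 4 down.
Given what's placed, (2,1) must be 2 to fit the 7 across and 3 down.
(2,3) = 7 − 3 = 4 completes the 7 across.
(1,1) = 3 − 2 = 1 completes the 3 down.
(1,3) = 9 − 4 = 5 completes the 9 across.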